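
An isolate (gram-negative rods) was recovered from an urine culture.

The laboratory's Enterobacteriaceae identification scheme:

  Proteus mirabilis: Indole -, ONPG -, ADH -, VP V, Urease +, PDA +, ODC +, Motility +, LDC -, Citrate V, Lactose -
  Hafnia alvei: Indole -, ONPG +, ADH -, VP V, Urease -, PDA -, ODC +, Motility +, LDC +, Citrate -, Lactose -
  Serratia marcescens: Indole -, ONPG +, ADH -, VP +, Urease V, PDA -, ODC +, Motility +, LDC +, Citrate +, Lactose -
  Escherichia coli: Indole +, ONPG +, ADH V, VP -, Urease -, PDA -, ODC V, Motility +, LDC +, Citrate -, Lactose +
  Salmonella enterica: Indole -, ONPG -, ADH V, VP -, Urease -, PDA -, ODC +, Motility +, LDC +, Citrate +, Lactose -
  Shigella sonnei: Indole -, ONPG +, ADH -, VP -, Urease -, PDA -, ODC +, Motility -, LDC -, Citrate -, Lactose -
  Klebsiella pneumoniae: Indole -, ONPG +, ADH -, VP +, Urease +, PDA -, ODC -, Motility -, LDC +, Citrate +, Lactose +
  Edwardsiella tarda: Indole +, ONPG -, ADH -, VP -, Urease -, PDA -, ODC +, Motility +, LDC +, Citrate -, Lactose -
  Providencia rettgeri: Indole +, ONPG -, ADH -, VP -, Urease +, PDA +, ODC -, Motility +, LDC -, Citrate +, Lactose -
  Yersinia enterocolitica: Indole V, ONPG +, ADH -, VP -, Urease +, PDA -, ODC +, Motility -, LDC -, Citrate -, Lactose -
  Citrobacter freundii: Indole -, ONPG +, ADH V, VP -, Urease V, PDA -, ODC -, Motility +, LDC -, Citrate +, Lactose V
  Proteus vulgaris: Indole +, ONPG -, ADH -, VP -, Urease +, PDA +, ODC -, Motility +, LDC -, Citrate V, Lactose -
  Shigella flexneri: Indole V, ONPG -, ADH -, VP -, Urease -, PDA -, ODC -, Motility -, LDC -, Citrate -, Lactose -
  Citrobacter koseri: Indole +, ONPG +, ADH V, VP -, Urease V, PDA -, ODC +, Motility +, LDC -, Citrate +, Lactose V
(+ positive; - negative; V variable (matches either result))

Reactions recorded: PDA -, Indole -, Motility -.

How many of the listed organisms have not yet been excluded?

4

Motility -: excludes 10 organisms — 4 left.
Indole -: all 4 remaining candidates are consistent.
PDA -: all 4 remaining candidates are consistent.
Still consistent: Klebsiella pneumoniae, Shigella flexneri, Shigella sonnei, Yersinia enterocolitica.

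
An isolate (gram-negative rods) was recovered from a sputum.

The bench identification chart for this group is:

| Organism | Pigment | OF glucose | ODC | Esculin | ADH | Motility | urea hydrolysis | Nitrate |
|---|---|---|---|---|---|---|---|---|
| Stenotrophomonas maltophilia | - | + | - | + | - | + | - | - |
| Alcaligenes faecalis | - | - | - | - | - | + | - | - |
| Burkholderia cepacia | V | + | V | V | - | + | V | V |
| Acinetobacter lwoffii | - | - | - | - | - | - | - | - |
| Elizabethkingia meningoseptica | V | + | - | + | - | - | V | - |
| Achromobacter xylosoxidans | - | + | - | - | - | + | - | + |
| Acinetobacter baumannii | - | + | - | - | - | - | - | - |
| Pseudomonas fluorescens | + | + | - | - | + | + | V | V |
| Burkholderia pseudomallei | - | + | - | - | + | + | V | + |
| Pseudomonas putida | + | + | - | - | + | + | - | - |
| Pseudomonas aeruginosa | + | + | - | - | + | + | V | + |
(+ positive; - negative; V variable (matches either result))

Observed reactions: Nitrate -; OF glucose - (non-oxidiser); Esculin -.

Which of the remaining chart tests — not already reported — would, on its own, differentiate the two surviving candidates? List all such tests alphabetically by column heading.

Esculin -: excludes Stenotrophomonas maltophilia, Elizabethkingia meningoseptica — 9 left.
OF glucose -: excludes 7 organisms — 2 left.
Nitrate -: all 2 remaining candidates are consistent.
Two candidates remain: Acinetobacter lwoffii and Alcaligenes faecalis.
  Pigment: - vs - — same for both, does not separate.
  ODC: - vs - — same for both, does not separate.
  ADH: - vs - — same for both, does not separate.
  Motility: Acinetobacter lwoffii -, Alcaligenes faecalis + — discriminates.
  urea hydrolysis: - vs - — same for both, does not separate.

Motility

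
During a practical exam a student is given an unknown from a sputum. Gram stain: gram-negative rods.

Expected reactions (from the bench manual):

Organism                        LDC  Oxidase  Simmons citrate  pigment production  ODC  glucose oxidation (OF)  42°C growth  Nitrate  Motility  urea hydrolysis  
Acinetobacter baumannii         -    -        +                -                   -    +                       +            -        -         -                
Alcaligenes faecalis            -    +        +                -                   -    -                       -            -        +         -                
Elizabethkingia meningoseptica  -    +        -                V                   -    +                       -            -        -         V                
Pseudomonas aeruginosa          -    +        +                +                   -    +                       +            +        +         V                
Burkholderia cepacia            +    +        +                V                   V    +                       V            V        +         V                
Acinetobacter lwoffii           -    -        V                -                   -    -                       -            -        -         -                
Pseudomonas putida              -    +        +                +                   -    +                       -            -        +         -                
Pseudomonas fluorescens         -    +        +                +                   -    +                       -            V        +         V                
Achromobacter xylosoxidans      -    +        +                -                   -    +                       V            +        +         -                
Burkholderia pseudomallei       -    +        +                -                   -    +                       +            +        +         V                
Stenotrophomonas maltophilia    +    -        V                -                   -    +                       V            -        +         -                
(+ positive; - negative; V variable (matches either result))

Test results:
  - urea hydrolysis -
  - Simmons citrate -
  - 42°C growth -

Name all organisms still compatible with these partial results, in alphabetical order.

Acinetobacter lwoffii, Elizabethkingia meningoseptica, Stenotrophomonas maltophilia

Simmons citrate -: excludes 8 organisms — 3 left.
42°C growth -: all 3 remaining candidates are consistent.
urea hydrolysis -: all 3 remaining candidates are consistent.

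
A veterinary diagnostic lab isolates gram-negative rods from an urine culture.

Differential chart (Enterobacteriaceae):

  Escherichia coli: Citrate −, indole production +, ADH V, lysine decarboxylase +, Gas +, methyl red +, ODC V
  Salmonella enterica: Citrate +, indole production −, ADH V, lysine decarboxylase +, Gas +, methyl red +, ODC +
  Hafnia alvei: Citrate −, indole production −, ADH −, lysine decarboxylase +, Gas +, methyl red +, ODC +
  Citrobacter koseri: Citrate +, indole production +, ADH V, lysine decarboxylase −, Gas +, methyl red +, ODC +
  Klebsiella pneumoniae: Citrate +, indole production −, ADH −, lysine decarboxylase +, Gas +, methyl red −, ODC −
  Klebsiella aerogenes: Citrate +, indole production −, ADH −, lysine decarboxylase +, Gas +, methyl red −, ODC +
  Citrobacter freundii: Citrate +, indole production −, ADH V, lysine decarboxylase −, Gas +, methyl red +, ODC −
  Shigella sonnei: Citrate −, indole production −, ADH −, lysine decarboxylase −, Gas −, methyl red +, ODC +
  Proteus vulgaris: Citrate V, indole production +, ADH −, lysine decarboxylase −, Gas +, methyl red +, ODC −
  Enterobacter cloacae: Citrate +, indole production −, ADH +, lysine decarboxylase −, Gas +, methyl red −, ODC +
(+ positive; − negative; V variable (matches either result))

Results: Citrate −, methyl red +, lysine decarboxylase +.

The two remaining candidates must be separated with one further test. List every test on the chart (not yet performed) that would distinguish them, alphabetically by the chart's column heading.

lysine decarboxylase +: excludes 5 organisms — 5 left.
Citrate −: excludes Salmonella enterica, Klebsiella pneumoniae, Klebsiella aerogenes — 2 left.
methyl red +: all 2 remaining candidates are consistent.
Two candidates remain: Escherichia coli and Hafnia alvei.
  indole production: Escherichia coli +, Hafnia alvei − — discriminates.
  ADH: V vs − — variable for at least one, does not separate.
  Gas: + vs + — same for both, does not separate.
  ODC: V vs + — variable for at least one, does not separate.

indole production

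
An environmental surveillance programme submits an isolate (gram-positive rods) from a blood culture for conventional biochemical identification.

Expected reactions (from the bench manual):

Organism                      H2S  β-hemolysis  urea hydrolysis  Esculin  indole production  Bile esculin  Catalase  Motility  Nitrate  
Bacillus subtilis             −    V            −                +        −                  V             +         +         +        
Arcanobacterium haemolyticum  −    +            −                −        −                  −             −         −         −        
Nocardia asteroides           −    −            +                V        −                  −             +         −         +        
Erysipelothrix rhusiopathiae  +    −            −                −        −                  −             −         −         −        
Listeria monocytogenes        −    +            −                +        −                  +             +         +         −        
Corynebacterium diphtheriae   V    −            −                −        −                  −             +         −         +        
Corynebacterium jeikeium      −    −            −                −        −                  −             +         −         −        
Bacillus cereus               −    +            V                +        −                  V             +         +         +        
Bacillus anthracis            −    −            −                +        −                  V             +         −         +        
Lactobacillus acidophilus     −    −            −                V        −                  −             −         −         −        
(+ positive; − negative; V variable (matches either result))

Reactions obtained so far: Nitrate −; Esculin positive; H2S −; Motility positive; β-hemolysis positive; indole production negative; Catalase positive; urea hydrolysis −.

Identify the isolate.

Listeria monocytogenes

Esculin +: excludes Arcanobacterium haemolyticum, Erysipelothrix rhusiopathiae, Corynebacterium diphtheriae, Corynebacterium jeikeium — 6 left.
urea hydrolysis −: excludes Nocardia asteroides — 5 left.
Catalase +: excludes Lactobacillus acidophilus — 4 left.
β-hemolysis +: excludes Bacillus anthracis — 3 left.
Nitrate −: excludes Bacillus subtilis, Bacillus cereus — 1 left.
H2S −: the one remaining candidate is consistent.
Motility +: the one remaining candidate is consistent.
indole production −: the one remaining candidate is consistent.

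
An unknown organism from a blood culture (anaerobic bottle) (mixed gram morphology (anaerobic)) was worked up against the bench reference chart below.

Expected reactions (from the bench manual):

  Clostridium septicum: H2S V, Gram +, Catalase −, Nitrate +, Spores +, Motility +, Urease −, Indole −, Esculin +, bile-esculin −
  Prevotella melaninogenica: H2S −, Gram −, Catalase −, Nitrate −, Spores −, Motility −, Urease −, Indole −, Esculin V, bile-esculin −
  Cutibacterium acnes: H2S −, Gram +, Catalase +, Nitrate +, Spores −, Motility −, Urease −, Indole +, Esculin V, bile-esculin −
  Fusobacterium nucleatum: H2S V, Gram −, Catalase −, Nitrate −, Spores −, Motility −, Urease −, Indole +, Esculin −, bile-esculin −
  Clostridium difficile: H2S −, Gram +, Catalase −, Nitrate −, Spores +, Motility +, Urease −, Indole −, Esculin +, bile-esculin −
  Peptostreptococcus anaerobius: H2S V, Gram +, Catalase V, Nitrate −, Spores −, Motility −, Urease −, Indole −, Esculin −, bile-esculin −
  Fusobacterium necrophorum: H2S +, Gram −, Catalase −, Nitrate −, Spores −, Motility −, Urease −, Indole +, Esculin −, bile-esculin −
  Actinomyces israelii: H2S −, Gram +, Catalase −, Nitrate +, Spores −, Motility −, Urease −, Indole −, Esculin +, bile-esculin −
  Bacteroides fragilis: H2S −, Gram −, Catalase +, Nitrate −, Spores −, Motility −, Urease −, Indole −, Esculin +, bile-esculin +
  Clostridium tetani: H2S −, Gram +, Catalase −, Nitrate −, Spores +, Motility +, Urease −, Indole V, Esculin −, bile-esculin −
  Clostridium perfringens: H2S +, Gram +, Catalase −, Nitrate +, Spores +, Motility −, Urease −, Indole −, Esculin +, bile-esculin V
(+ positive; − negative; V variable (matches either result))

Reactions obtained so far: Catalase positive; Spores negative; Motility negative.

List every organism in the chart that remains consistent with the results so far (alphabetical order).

Bacteroides fragilis, Cutibacterium acnes, Peptostreptococcus anaerobius

Motility −: excludes Clostridium septicum, Clostridium difficile, Clostridium tetani — 8 left.
Spores −: excludes Clostridium perfringens — 7 left.
Catalase +: excludes Prevotella melaninogenica, Fusobacterium nucleatum, Fusobacterium necrophorum, Actinomyces israelii — 3 left.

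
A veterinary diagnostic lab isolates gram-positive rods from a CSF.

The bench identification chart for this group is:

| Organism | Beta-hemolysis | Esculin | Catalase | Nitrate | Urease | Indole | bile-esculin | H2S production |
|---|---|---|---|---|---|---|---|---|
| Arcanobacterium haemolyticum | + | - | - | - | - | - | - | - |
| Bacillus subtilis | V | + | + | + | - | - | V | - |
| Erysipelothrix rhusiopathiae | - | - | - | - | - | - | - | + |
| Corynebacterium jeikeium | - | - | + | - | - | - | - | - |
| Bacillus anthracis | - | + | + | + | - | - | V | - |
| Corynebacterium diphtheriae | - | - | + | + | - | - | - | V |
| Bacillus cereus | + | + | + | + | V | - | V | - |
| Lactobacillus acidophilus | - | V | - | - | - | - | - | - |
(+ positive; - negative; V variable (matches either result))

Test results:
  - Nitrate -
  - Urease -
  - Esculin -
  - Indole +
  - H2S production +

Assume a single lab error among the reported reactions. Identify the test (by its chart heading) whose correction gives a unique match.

Indole

As reported, no row in the chart matches all 5 reactions.
Reversing H2S production → still no organism matches.
Reversing Urease → still no organism matches.
Reversing Indole (to -) → unique match: Erysipelothrix rhusiopathiae.
Reversing Esculin → still no organism matches.
Reversing Nitrate → still no organism matches.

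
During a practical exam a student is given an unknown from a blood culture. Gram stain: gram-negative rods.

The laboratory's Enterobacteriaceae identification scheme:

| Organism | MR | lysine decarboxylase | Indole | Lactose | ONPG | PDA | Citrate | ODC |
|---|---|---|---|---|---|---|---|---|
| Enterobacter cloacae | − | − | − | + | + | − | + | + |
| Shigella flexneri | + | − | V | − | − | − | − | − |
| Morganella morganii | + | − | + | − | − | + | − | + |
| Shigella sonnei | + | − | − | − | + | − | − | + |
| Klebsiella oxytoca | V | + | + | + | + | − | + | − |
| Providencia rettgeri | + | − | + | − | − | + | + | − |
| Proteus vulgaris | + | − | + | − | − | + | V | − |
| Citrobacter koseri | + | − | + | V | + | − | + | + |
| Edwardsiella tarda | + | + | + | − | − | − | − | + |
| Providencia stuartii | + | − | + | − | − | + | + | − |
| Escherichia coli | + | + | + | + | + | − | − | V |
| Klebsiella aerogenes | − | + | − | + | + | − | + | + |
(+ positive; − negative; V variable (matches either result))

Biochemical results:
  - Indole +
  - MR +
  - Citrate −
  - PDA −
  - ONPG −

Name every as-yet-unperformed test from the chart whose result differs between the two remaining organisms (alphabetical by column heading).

lysine decarboxylase, ODC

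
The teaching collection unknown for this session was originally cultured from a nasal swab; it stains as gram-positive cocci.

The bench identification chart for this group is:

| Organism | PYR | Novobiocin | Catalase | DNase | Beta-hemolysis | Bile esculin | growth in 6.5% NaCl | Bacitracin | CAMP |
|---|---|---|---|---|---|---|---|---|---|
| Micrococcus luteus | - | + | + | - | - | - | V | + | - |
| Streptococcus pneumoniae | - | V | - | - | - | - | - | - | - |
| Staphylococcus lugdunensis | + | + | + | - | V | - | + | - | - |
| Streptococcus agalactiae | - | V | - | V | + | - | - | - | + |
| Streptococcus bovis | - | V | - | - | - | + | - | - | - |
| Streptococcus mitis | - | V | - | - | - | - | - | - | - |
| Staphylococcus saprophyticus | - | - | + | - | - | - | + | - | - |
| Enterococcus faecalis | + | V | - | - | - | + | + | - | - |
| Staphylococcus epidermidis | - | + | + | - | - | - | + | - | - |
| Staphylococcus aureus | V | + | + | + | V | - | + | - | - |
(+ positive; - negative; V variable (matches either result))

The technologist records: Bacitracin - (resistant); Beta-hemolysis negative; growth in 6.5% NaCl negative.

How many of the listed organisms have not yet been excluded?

growth in 6.5% NaCl -: excludes 5 organisms — 5 left.
Bacitracin -: excludes Micrococcus luteus — 4 left.
Beta-hemolysis -: excludes Streptococcus agalactiae — 3 left.
Still consistent: Streptococcus bovis, Streptococcus mitis, Streptococcus pneumoniae.

3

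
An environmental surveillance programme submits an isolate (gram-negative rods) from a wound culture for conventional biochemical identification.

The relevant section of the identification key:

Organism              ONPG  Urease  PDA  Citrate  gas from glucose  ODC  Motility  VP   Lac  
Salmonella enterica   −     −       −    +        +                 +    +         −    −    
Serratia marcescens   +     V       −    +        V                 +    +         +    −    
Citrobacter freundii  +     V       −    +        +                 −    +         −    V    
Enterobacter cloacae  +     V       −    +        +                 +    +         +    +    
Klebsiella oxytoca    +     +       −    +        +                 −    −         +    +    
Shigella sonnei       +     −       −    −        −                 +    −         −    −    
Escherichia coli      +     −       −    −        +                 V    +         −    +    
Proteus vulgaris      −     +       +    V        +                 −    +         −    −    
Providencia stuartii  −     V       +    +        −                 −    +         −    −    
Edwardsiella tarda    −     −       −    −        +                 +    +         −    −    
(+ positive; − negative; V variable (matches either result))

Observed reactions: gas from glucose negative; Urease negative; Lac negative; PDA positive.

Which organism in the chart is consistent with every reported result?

Providencia stuartii

PDA +: excludes 8 organisms — 2 left.
gas from glucose −: excludes Proteus vulgaris — 1 left.
Urease −: the one remaining candidate is consistent.
Lac −: the one remaining candidate is consistent.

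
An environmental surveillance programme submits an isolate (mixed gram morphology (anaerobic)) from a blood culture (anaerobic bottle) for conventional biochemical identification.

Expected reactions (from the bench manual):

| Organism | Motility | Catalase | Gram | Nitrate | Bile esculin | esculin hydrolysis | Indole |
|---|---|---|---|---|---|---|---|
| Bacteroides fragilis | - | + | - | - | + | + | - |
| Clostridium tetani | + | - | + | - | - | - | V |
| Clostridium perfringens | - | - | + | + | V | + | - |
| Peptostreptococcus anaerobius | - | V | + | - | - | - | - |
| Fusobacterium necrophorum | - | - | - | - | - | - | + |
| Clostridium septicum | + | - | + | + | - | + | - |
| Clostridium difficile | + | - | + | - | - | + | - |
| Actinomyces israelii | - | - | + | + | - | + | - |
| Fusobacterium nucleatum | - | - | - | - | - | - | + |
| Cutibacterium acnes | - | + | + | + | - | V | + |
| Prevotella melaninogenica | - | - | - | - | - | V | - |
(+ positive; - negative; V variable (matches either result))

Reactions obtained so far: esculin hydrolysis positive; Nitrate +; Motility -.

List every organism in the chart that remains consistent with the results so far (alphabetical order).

Actinomyces israelii, Clostridium perfringens, Cutibacterium acnes

esculin hydrolysis +: excludes Clostridium tetani, Peptostreptococcus anaerobius, Fusobacterium necrophorum, Fusobacterium nucleatum — 7 left.
Nitrate +: excludes Bacteroides fragilis, Clostridium difficile, Prevotella melaninogenica — 4 left.
Motility -: excludes Clostridium septicum — 3 left.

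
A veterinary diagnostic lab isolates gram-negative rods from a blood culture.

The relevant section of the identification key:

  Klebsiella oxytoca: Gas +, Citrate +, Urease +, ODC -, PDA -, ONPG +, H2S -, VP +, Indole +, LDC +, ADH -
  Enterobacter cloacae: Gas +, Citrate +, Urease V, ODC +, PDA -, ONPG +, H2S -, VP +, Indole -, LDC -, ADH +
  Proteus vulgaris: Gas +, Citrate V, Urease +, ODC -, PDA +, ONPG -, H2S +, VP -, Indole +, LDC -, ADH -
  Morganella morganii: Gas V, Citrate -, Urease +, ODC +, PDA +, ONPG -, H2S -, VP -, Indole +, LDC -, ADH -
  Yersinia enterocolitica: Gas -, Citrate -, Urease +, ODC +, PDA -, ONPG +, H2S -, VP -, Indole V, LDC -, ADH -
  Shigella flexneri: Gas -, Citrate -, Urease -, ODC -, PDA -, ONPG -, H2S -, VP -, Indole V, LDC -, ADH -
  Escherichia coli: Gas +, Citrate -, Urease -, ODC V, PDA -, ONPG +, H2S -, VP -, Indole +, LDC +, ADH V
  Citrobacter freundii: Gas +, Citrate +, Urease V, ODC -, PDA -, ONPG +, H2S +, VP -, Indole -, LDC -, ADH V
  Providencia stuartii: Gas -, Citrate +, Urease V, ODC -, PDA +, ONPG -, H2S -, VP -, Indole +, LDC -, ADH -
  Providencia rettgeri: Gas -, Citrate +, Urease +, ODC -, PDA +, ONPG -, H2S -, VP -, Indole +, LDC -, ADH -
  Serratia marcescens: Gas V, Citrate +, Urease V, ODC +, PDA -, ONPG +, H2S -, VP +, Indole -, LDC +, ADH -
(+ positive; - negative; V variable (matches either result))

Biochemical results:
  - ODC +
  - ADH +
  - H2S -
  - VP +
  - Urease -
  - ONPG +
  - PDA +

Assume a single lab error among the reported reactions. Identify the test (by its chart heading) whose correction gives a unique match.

PDA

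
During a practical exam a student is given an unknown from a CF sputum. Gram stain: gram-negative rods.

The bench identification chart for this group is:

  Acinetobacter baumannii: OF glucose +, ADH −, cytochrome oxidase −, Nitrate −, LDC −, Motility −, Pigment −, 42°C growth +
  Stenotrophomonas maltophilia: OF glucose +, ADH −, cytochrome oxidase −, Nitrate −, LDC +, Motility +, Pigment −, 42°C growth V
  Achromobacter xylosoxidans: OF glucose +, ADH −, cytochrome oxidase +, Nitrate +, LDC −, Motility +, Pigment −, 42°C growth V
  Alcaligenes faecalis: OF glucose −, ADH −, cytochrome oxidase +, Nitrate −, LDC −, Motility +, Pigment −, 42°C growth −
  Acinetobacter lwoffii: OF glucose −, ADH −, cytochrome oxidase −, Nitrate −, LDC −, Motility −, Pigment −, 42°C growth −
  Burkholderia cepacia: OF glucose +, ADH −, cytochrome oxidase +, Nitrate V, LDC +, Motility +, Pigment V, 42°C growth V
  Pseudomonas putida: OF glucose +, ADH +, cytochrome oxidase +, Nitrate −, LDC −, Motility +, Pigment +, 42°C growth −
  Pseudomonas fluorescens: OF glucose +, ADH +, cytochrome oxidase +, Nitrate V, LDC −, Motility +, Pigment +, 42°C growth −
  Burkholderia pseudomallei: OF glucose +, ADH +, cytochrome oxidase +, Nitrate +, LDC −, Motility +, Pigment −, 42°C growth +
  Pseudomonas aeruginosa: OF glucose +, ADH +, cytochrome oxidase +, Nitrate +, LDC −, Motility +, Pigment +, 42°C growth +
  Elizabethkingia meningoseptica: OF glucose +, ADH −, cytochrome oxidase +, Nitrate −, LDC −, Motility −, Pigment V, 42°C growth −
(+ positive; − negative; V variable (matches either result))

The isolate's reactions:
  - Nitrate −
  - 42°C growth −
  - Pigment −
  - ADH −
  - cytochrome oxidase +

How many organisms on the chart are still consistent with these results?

Pigment −: excludes Pseudomonas putida, Pseudomonas fluorescens, Pseudomonas aeruginosa — 8 left.
cytochrome oxidase +: excludes Acinetobacter baumannii, Stenotrophomonas maltophilia, Acinetobacter lwoffii — 5 left.
42°C growth −: excludes Burkholderia pseudomallei — 4 left.
ADH −: all 4 remaining candidates are consistent.
Nitrate −: excludes Achromobacter xylosoxidans — 3 left.
Still consistent: Alcaligenes faecalis, Burkholderia cepacia, Elizabethkingia meningoseptica.

3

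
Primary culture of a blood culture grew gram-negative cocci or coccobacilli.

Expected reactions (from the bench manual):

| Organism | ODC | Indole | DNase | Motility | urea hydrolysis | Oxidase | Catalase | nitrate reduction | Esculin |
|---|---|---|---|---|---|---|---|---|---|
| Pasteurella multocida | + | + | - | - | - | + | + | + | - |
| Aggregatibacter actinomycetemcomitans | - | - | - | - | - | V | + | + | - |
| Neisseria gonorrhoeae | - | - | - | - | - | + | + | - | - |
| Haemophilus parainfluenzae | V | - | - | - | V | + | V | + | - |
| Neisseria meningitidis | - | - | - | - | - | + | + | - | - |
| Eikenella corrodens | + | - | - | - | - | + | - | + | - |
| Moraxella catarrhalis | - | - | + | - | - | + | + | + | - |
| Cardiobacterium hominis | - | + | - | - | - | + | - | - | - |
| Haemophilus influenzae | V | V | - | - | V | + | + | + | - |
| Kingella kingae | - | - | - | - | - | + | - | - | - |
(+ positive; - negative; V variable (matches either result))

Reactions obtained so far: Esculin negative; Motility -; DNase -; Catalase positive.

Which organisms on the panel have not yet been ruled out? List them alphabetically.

Aggregatibacter actinomycetemcomitans, Haemophilus influenzae, Haemophilus parainfluenzae, Neisseria gonorrhoeae, Neisseria meningitidis, Pasteurella multocida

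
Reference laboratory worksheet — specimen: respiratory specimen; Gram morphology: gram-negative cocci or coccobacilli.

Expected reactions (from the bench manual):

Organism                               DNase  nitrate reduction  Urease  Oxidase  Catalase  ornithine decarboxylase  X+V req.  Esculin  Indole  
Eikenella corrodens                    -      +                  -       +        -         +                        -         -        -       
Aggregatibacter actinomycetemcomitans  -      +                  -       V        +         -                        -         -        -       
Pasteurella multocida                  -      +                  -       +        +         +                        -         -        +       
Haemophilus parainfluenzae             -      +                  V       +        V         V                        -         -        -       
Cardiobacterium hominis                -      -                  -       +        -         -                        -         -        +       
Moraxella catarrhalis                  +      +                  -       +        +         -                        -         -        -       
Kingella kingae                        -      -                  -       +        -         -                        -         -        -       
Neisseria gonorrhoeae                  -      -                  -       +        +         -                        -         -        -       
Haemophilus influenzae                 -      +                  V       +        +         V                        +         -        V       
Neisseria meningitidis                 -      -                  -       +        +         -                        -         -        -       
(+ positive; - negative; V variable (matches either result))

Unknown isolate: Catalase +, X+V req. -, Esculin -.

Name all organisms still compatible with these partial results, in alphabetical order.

Aggregatibacter actinomycetemcomitans, Haemophilus parainfluenzae, Moraxella catarrhalis, Neisseria gonorrhoeae, Neisseria meningitidis, Pasteurella multocida

X+V req. -: excludes Haemophilus influenzae — 9 left.
Esculin -: all 9 remaining candidates are consistent.
Catalase +: excludes Eikenella corrodens, Cardiobacterium hominis, Kingella kingae — 6 left.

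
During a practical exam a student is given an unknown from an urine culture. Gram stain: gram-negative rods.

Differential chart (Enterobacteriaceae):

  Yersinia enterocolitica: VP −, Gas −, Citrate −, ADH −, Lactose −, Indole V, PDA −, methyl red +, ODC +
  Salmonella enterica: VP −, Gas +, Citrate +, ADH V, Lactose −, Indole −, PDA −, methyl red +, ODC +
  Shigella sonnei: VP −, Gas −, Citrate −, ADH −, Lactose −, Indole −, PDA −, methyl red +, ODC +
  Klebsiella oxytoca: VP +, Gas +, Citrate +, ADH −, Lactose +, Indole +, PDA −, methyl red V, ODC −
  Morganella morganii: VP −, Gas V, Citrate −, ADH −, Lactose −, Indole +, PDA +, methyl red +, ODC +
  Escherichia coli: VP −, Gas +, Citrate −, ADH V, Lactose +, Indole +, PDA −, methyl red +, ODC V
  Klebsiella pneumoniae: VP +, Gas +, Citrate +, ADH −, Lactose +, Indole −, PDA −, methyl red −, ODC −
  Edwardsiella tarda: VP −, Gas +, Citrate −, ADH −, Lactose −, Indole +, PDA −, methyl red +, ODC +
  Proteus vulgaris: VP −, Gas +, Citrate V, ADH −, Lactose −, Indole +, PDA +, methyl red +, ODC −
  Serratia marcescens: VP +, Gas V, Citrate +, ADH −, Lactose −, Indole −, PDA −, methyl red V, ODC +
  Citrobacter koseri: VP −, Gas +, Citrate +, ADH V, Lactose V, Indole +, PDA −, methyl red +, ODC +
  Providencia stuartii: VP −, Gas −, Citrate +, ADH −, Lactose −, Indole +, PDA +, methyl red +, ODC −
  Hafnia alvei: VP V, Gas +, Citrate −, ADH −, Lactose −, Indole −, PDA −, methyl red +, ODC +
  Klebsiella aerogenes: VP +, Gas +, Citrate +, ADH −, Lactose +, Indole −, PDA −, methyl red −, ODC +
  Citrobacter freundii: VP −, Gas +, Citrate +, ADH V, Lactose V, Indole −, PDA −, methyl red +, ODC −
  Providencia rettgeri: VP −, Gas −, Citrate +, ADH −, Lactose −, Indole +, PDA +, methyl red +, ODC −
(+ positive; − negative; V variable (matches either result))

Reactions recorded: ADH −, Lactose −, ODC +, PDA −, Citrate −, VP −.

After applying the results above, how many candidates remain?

4

Lactose −: excludes Klebsiella oxytoca, Escherichia coli, Klebsiella pneumoniae, Klebsiella aerogenes — 12 left.
ADH −: all 12 remaining candidates are consistent.
ODC +: excludes Proteus vulgaris, Providencia stuartii, Citrobacter freundii, Providencia rettgeri — 8 left.
VP −: excludes Serratia marcescens — 7 left.
Citrate −: excludes Salmonella enterica, Citrobacter koseri — 5 left.
PDA −: excludes Morganella morganii — 4 left.
Still consistent: Edwardsiella tarda, Hafnia alvei, Shigella sonnei, Yersinia enterocolitica.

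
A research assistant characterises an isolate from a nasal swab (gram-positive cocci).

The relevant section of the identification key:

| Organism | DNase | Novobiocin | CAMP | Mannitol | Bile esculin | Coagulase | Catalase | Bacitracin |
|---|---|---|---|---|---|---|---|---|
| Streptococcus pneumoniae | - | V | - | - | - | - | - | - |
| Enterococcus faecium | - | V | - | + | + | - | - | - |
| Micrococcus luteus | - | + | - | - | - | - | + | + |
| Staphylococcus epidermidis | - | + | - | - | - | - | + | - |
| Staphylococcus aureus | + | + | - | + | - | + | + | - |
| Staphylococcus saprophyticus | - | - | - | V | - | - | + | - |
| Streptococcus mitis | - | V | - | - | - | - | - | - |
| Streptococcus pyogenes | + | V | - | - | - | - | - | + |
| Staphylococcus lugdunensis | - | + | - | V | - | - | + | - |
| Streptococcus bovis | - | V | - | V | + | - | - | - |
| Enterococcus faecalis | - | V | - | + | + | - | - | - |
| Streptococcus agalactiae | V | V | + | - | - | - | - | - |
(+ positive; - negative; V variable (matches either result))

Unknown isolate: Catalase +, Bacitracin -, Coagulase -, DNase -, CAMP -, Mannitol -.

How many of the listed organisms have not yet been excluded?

Coagulase -: excludes Staphylococcus aureus — 11 left.
Mannitol -: excludes Enterococcus faecium, Enterococcus faecalis — 9 left.
DNase -: excludes Streptococcus pyogenes — 8 left.
CAMP -: excludes Streptococcus agalactiae — 7 left.
Catalase +: excludes Streptococcus pneumoniae, Streptococcus mitis, Streptococcus bovis — 4 left.
Bacitracin -: excludes Micrococcus luteus — 3 left.
Still consistent: Staphylococcus epidermidis, Staphylococcus lugdunensis, Staphylococcus saprophyticus.

3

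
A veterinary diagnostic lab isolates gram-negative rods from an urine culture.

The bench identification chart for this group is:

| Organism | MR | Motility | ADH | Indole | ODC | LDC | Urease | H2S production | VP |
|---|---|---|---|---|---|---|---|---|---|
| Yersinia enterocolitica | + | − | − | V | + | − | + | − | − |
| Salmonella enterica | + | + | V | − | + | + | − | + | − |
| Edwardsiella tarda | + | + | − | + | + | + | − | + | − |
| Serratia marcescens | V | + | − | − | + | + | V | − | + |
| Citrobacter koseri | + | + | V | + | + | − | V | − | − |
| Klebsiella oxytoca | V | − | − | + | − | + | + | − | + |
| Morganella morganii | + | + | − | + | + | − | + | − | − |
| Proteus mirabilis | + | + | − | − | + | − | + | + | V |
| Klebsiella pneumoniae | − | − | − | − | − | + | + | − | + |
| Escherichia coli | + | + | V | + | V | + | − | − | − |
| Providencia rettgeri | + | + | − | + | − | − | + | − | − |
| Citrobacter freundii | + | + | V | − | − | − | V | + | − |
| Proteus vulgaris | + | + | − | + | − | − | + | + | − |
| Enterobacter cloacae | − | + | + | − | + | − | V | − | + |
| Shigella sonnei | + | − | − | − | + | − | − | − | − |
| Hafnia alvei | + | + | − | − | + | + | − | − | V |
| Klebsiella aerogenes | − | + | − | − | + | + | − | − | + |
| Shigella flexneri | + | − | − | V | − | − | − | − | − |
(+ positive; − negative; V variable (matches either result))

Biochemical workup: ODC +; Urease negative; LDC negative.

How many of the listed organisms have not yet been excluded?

LDC −: excludes 8 organisms — 10 left.
ODC +: excludes Providencia rettgeri, Citrobacter freundii, Proteus vulgaris, Shigella flexneri — 6 left.
Urease −: excludes Yersinia enterocolitica, Morganella morganii, Proteus mirabilis — 3 left.
Still consistent: Citrobacter koseri, Enterobacter cloacae, Shigella sonnei.

3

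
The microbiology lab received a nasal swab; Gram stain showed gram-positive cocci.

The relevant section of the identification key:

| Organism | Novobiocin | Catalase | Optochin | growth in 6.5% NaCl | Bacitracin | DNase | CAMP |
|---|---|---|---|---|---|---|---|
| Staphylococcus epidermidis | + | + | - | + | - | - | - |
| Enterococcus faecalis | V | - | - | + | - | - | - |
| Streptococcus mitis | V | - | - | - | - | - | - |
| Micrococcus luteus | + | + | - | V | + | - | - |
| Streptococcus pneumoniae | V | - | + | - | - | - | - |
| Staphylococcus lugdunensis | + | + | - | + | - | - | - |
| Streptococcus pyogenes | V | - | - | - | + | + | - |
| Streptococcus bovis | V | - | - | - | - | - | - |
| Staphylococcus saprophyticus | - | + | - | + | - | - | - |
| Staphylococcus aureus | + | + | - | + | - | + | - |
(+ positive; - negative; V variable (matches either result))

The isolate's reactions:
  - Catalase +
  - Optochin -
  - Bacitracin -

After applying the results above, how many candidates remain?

Optochin -: excludes Streptococcus pneumoniae — 9 left.
Bacitracin -: excludes Micrococcus luteus, Streptococcus pyogenes — 7 left.
Catalase +: excludes Enterococcus faecalis, Streptococcus mitis, Streptococcus bovis — 4 left.
Still consistent: Staphylococcus aureus, Staphylococcus epidermidis, Staphylococcus lugdunensis, Staphylococcus saprophyticus.

4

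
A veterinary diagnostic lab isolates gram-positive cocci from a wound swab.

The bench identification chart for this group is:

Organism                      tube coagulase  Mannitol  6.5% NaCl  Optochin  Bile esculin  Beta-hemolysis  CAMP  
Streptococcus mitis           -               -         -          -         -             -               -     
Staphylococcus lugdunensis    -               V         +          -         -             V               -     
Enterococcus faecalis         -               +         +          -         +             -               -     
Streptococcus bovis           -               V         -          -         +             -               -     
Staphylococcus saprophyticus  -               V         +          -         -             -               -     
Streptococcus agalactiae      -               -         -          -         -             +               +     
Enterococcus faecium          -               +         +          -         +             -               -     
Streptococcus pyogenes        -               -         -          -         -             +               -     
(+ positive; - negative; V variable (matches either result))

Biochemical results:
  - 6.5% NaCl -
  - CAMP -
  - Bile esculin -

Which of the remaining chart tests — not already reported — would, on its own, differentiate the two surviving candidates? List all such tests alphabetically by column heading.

Bile esculin -: excludes Enterococcus faecalis, Streptococcus bovis, Enterococcus faecium — 5 left.
6.5% NaCl -: excludes Staphylococcus lugdunensis, Staphylococcus saprophyticus — 3 left.
CAMP -: excludes Streptococcus agalactiae — 2 left.
Two candidates remain: Streptococcus mitis and Streptococcus pyogenes.
  tube coagulase: - vs - — same for both, does not separate.
  Mannitol: - vs - — same for both, does not separate.
  Optochin: - vs - — same for both, does not separate.
  Beta-hemolysis: Streptococcus mitis -, Streptococcus pyogenes + — discriminates.

Beta-hemolysis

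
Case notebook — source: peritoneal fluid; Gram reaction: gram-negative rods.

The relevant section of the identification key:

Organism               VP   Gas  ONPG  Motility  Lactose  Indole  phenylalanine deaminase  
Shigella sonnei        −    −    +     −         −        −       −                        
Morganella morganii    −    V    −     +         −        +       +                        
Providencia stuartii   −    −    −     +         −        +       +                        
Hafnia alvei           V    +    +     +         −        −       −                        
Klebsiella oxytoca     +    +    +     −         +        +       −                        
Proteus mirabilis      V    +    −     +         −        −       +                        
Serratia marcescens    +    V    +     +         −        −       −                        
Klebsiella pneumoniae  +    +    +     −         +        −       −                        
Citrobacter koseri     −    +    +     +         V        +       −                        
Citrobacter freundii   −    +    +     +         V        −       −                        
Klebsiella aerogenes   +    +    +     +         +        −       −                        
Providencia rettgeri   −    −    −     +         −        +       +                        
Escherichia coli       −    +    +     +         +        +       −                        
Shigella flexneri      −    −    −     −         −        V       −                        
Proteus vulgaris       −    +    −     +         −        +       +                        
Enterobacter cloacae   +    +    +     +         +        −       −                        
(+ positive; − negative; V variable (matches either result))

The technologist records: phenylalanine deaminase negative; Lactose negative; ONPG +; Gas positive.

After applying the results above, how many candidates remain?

ONPG +: excludes 6 organisms — 10 left.
phenylalanine deaminase −: all 10 remaining candidates are consistent.
Gas +: excludes Shigella sonnei — 9 left.
Lactose −: excludes 5 organisms — 4 left.
Still consistent: Citrobacter freundii, Citrobacter koseri, Hafnia alvei, Serratia marcescens.

4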